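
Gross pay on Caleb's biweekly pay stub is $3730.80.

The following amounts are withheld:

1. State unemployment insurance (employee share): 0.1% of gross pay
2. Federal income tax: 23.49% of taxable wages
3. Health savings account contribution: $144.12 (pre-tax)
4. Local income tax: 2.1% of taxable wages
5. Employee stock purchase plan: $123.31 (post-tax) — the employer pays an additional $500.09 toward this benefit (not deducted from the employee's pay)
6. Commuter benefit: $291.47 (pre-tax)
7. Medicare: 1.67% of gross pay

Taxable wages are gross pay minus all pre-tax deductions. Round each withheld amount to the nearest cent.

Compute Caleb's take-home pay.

$2262.63

Health savings account contribution: $144.12
Commuter benefit: $291.47
Pre-tax total = $144.12 + $291.47 = $435.59
Taxable wages = $3730.80 − $435.59 = $3295.21
Local income tax: $3295.21 × 0.021 = $69.20
Federal income tax: $3295.21 × 0.2349 = $774.04
State unemployment insurance (employee share): $3730.80 × 0.001 = $3.73
Medicare: $3730.80 × 0.0167 = $62.30
Employee stock purchase plan: $123.31
(Employer's $500.09 toward employee stock purchase plan is not withheld from the employee.)
Total deductions = $144.12 + $291.47 + $69.20 + $774.04 + $3.73 + $62.30 + $123.31 = $1468.17
Net pay = $3730.80 − $1468.17 = $2262.63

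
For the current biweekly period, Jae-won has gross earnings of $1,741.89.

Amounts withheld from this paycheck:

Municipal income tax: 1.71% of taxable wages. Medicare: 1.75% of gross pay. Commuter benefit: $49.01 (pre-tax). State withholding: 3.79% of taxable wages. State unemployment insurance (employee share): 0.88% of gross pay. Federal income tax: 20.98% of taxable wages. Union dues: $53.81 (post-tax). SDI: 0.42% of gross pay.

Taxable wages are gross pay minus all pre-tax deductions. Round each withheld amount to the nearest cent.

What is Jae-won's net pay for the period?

Commuter benefit: $49.01
Taxable wages = $1,741.89 − $49.01 = $1,692.88
State withholding: $1,692.88 × 0.0379 = $64.16
Municipal income tax: $1,692.88 × 0.0171 = $28.95
Federal income tax: $1,692.88 × 0.2098 = $355.17
SDI: $1,741.89 × 0.0042 = $7.32
Medicare: $1,741.89 × 0.0175 = $30.48
State unemployment insurance (employee share): $1,741.89 × 0.0088 = $15.33
Union dues: $53.81
Total deductions = $49.01 + $64.16 + $28.95 + $355.17 + $7.32 + $30.48 + $15.33 + $53.81 = $604.23
Net pay = $1,741.89 − $604.23 = $1,137.66

$1,137.66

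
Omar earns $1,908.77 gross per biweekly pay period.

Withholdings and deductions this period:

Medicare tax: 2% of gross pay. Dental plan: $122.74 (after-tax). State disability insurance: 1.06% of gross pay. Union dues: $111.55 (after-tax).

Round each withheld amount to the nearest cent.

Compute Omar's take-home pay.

$1,616.07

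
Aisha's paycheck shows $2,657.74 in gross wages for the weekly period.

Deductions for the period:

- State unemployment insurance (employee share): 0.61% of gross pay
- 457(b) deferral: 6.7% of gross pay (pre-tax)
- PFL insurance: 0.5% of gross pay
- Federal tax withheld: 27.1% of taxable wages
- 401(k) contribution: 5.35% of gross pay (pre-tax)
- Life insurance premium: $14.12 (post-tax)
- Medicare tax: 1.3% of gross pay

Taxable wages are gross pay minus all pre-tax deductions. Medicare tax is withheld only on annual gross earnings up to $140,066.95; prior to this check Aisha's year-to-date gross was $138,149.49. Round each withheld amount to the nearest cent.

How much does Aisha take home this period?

$1,635.47

401(k) contribution: $2,657.74 × 0.0535 = $142.19
457(b) deferral: $2,657.74 × 0.067 = $178.07
Pre-tax total = $142.19 + $178.07 = $320.26
Taxable wages = $2,657.74 − $320.26 = $2,337.48
Federal tax withheld: $2,337.48 × 0.271 = $633.46
PFL insurance: $2,657.74 × 0.005 = $13.29
Medicare tax: only $140,066.95 − $138,149.49 = $1,917.46 of this check is subject → $1,917.46 × 0.013 = $24.93
State unemployment insurance (employee share): $2,657.74 × 0.0061 = $16.21
Life insurance premium: $14.12
Total deductions = $142.19 + $178.07 + $633.46 + $13.29 + $24.93 + $16.21 + $14.12 = $1,022.27
Net pay = $2,657.74 − $1,022.27 = $1,635.47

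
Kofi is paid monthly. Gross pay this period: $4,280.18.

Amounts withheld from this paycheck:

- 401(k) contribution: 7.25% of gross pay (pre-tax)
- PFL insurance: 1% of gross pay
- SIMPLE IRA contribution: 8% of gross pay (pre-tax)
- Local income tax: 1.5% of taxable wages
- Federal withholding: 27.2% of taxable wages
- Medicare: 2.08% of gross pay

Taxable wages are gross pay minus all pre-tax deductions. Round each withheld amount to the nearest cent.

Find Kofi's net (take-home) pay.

401(k) contribution: $4,280.18 × 0.0725 = $310.31
SIMPLE IRA contribution: $4,280.18 × 0.08 = $342.41
Pre-tax total = $310.31 + $342.41 = $652.72
Taxable wages = $4,280.18 − $652.72 = $3,627.46
Federal withholding: $3,627.46 × 0.272 = $986.67
Local income tax: $3,627.46 × 0.015 = $54.41
PFL insurance: $4,280.18 × 0.01 = $42.80
Medicare: $4,280.18 × 0.0208 = $89.03
Total deductions = $310.31 + $342.41 + $986.67 + $54.41 + $42.80 + $89.03 = $1,825.63
Net pay = $4,280.18 − $1,825.63 = $2,454.55

$2,454.55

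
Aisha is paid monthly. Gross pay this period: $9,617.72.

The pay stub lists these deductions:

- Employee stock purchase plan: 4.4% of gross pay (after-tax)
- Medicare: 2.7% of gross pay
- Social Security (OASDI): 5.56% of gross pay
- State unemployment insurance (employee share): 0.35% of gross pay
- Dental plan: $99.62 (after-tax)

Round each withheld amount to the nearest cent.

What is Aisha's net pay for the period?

$8,266.83

Medicare: $9,617.72 × 0.027 = $259.68
State unemployment insurance (employee share): $9,617.72 × 0.0035 = $33.66
Social Security (OASDI): $9,617.72 × 0.0556 = $534.75
Employee stock purchase plan: $9,617.72 × 0.044 = $423.18
Dental plan: $99.62
Total deductions = $259.68 + $33.66 + $534.75 + $423.18 + $99.62 = $1,350.89
Net pay = $9,617.72 − $1,350.89 = $8,266.83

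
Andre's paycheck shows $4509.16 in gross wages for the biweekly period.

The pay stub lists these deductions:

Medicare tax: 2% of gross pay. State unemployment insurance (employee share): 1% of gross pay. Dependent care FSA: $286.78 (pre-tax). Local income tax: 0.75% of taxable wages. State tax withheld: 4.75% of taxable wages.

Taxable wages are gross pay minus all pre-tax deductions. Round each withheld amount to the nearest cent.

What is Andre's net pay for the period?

Dependent care FSA: $286.78
Taxable wages = $4509.16 − $286.78 = $4222.38
Local income tax: $4222.38 × 0.0075 = $31.67
State tax withheld: $4222.38 × 0.0475 = $200.56
Medicare tax: $4509.16 × 0.02 = $90.18
State unemployment insurance (employee share): $4509.16 × 0.01 = $45.09
Total deductions = $286.78 + $31.67 + $200.56 + $90.18 + $45.09 = $654.28
Net pay = $4509.16 − $654.28 = $3854.88

$3854.88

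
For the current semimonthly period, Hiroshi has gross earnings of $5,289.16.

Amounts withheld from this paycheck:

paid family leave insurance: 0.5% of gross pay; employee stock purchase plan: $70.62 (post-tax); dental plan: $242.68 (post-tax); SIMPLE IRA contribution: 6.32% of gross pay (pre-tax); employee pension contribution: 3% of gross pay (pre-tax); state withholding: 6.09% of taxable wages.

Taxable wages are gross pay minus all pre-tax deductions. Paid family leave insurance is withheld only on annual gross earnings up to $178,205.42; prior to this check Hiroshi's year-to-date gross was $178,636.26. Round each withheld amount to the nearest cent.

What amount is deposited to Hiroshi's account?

SIMPLE IRA contribution: $5,289.16 × 0.0632 = $334.27
Employee pension contribution: $5,289.16 × 0.03 = $158.67
Pre-tax total = $334.27 + $158.67 = $492.94
Taxable wages = $5,289.16 − $492.94 = $4,796.22
State withholding: $4,796.22 × 0.0609 = $292.09
Paid family leave insurance: annual cap $178,205.42 already reached (YTD $178,636.26), so $0.00
Dental plan: $242.68
Employee stock purchase plan: $70.62
Total deductions = $334.27 + $158.67 + $292.09 + $0.00 + $242.68 + $70.62 = $1,098.33
Net pay = $5,289.16 − $1,098.33 = $4,190.83

$4,190.83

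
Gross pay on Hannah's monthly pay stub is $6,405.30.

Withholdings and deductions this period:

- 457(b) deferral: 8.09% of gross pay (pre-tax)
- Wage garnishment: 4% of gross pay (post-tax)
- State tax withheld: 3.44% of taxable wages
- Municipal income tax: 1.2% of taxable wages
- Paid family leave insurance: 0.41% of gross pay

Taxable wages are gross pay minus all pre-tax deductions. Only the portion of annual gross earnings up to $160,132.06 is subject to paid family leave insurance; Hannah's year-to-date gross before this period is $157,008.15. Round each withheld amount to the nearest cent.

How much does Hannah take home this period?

457(b) deferral: $6,405.30 × 0.0809 = $518.19
Taxable wages = $6,405.30 − $518.19 = $5,887.11
State tax withheld: $5,887.11 × 0.0344 = $202.52
Municipal income tax: $5,887.11 × 0.012 = $70.65
Paid family leave insurance: only $160,132.06 − $157,008.15 = $3,123.91 of this check is subject → $3,123.91 × 0.0041 = $12.81
Wage garnishment: $6,405.30 × 0.04 = $256.21
Total deductions = $518.19 + $202.52 + $70.65 + $12.81 + $256.21 = $1,060.38
Net pay = $6,405.30 − $1,060.38 = $5,344.92

$5,344.92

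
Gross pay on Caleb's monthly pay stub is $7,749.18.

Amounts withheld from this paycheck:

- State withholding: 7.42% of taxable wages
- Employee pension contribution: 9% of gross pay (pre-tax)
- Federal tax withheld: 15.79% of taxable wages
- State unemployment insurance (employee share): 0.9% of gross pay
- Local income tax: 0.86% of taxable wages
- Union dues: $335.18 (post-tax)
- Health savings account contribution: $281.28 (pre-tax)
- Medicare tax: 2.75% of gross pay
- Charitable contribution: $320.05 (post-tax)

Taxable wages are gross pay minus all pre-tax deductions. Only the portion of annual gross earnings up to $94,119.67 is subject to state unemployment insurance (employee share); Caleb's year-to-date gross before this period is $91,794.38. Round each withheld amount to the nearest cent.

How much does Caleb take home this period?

$4,251.55

Employee pension contribution: $7,749.18 × 0.09 = $697.43
Health savings account contribution: $281.28
Pre-tax total = $697.43 + $281.28 = $978.71
Taxable wages = $7,749.18 − $978.71 = $6,770.47
Federal tax withheld: $6,770.47 × 0.1579 = $1,069.06
Local income tax: $6,770.47 × 0.0086 = $58.23
State withholding: $6,770.47 × 0.0742 = $502.37
Medicare tax: $7,749.18 × 0.0275 = $213.10
State unemployment insurance (employee share): only $94,119.67 − $91,794.38 = $2,325.29 of this check is subject → $2,325.29 × 0.009 = $20.93
Charitable contribution: $320.05
Union dues: $335.18
Total deductions = $697.43 + $281.28 + $1,069.06 + $58.23 + $502.37 + $213.10 + $20.93 + $320.05 + $335.18 = $3,497.63
Net pay = $7,749.18 − $3,497.63 = $4,251.55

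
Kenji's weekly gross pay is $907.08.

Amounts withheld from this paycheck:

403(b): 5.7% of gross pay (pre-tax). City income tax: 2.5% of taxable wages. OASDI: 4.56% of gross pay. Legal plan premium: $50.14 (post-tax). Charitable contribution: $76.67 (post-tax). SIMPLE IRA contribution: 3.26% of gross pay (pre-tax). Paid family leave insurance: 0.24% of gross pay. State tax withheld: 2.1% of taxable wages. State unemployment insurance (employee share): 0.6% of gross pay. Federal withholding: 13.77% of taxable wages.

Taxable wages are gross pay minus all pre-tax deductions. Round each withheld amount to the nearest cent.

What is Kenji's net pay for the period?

403(b): $907.08 × 0.057 = $51.70
SIMPLE IRA contribution: $907.08 × 0.0326 = $29.57
Pre-tax total = $51.70 + $29.57 = $81.27
Taxable wages = $907.08 − $81.27 = $825.81
State tax withheld: $825.81 × 0.021 = $17.34
Federal withholding: $825.81 × 0.1377 = $113.71
City income tax: $825.81 × 0.025 = $20.65
State unemployment insurance (employee share): $907.08 × 0.006 = $5.44
OASDI: $907.08 × 0.0456 = $41.36
Paid family leave insurance: $907.08 × 0.0024 = $2.18
Legal plan premium: $50.14
Charitable contribution: $76.67
Total deductions = $51.70 + $29.57 + $17.34 + $113.71 + $20.65 + $5.44 + $41.36 + $2.18 + $50.14 + $76.67 = $408.76
Net pay = $907.08 − $408.76 = $498.32

$498.32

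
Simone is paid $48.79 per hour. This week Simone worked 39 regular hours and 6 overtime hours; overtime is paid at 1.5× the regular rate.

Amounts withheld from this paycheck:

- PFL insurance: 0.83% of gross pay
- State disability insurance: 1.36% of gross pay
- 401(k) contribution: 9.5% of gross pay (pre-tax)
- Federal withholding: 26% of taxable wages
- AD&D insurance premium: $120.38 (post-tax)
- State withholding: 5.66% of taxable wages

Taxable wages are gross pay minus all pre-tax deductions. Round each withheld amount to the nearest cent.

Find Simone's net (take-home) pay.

Regular pay: 39 × $48.79 = $1902.81
Overtime pay: 6 × $48.79 × 1.5 = $439.11
Gross pay = $1902.81 + $439.11 = $2341.92
401(k) contribution: $2341.92 × 0.095 = $222.48
Taxable wages = $2341.92 − $222.48 = $2119.44
State withholding: $2119.44 × 0.0566 = $119.96
Federal withholding: $2119.44 × 0.26 = $551.05
State disability insurance: $2341.92 × 0.0136 = $31.85
PFL insurance: $2341.92 × 0.0083 = $19.44
AD&D insurance premium: $120.38
Total deductions = $222.48 + $119.96 + $551.05 + $31.85 + $19.44 + $120.38 = $1065.16
Net pay = $2341.92 − $1065.16 = $1276.76

$1276.76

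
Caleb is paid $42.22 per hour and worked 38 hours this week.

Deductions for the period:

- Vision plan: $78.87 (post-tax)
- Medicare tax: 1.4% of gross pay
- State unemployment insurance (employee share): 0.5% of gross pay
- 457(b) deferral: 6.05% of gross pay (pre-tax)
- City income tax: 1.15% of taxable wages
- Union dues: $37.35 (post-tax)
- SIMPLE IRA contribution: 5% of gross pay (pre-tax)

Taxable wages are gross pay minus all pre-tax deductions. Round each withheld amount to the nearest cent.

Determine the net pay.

Gross pay: 38 × $42.22 = $1,604.36
SIMPLE IRA contribution: $1,604.36 × 0.05 = $80.22
457(b) deferral: $1,604.36 × 0.0605 = $97.06
Pre-tax total = $80.22 + $97.06 = $177.28
Taxable wages = $1,604.36 − $177.28 = $1,427.08
City income tax: $1,427.08 × 0.0115 = $16.41
State unemployment insurance (employee share): $1,604.36 × 0.005 = $8.02
Medicare tax: $1,604.36 × 0.014 = $22.46
Union dues: $37.35
Vision plan: $78.87
Total deductions = $80.22 + $97.06 + $16.41 + $8.02 + $22.46 + $37.35 + $78.87 = $340.39
Net pay = $1,604.36 − $340.39 = $1,263.97

$1,263.97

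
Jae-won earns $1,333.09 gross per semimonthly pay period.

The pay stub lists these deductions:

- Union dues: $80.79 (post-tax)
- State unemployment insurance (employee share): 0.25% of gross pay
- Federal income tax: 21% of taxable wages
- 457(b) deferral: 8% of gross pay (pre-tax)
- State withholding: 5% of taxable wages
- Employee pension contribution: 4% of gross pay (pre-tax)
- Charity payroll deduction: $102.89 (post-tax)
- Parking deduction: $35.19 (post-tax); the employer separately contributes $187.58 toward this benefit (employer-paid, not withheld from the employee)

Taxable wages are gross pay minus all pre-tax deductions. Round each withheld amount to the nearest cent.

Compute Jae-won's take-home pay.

$645.90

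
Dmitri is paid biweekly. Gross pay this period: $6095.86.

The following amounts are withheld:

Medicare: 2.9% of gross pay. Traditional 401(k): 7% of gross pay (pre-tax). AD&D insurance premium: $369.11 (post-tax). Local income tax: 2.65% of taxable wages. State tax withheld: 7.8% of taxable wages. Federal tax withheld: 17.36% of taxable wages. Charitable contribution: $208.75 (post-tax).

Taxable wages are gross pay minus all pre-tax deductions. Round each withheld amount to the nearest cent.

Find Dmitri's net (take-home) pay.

Traditional 401(k): $6095.86 × 0.07 = $426.71
Taxable wages = $6095.86 − $426.71 = $5669.15
State tax withheld: $5669.15 × 0.078 = $442.19
Federal tax withheld: $5669.15 × 0.1736 = $984.16
Local income tax: $5669.15 × 0.0265 = $150.23
Medicare: $6095.86 × 0.029 = $176.78
AD&D insurance premium: $369.11
Charitable contribution: $208.75
Total deductions = $426.71 + $442.19 + $984.16 + $150.23 + $176.78 + $369.11 + $208.75 = $2757.93
Net pay = $6095.86 − $2757.93 = $3337.93

$3337.93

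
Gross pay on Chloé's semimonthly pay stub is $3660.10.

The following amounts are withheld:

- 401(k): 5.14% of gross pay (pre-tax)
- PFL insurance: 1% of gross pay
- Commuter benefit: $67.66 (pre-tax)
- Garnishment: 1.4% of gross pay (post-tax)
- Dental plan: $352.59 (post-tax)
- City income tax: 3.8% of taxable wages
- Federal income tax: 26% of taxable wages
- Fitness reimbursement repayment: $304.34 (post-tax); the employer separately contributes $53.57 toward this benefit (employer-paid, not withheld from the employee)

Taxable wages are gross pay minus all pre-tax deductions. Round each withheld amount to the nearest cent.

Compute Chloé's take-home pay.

Commuter benefit: $67.66
401(k): $3660.10 × 0.0514 = $188.13
Pre-tax total = $67.66 + $188.13 = $255.79
Taxable wages = $3660.10 − $255.79 = $3404.31
City income tax: $3404.31 × 0.038 = $129.36
Federal income tax: $3404.31 × 0.26 = $885.12
PFL insurance: $3660.10 × 0.01 = $36.60
Fitness reimbursement repayment: $304.34
Dental plan: $352.59
Garnishment: $3660.10 × 0.014 = $51.24
(Employer's $53.57 toward fitness reimbursement repayment is not withheld from the employee.)
Total deductions = $67.66 + $188.13 + $129.36 + $885.12 + $36.60 + $304.34 + $352.59 + $51.24 = $2015.04
Net pay = $3660.10 − $2015.04 = $1645.06

$1645.06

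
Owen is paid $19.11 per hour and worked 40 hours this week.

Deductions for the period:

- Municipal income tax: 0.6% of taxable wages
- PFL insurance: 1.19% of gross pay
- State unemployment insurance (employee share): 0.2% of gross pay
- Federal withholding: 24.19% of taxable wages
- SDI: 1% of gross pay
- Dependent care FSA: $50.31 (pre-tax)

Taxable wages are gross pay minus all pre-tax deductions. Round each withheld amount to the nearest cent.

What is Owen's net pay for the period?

Gross pay: 40 × $19.11 = $764.40
Dependent care FSA: $50.31
Taxable wages = $764.40 − $50.31 = $714.09
Federal withholding: $714.09 × 0.2419 = $172.74
Municipal income tax: $714.09 × 0.006 = $4.28
State unemployment insurance (employee share): $764.40 × 0.002 = $1.53
PFL insurance: $764.40 × 0.0119 = $9.10
SDI: $764.40 × 0.01 = $7.64
Total deductions = $50.31 + $172.74 + $4.28 + $1.53 + $9.10 + $7.64 = $245.60
Net pay = $764.40 − $245.60 = $518.80

$518.80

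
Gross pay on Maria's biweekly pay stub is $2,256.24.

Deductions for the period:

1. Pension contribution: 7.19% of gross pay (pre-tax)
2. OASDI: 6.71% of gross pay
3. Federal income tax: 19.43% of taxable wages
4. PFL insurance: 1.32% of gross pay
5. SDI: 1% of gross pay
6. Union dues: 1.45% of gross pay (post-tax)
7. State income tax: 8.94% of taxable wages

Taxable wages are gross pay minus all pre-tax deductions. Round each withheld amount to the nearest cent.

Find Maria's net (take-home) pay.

$1,263.49

Pension contribution: $2,256.24 × 0.0719 = $162.22
Taxable wages = $2,256.24 − $162.22 = $2,094.02
State income tax: $2,094.02 × 0.0894 = $187.21
Federal income tax: $2,094.02 × 0.1943 = $406.87
OASDI: $2,256.24 × 0.0671 = $151.39
SDI: $2,256.24 × 0.01 = $22.56
PFL insurance: $2,256.24 × 0.0132 = $29.78
Union dues: $2,256.24 × 0.0145 = $32.72
Total deductions = $162.22 + $187.21 + $406.87 + $151.39 + $22.56 + $29.78 + $32.72 = $992.75
Net pay = $2,256.24 − $992.75 = $1,263.49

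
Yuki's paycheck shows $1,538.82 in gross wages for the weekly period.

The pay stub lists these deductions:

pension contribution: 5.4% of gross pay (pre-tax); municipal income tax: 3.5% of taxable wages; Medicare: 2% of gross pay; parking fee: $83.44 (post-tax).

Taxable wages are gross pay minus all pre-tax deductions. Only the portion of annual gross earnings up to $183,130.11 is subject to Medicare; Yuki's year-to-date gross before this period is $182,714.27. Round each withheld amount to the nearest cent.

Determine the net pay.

$1,313.01

Pension contribution: $1,538.82 × 0.054 = $83.10
Taxable wages = $1,538.82 − $83.10 = $1,455.72
Municipal income tax: $1,455.72 × 0.035 = $50.95
Medicare: only $183,130.11 − $182,714.27 = $415.84 of this check is subject → $415.84 × 0.02 = $8.32
Parking fee: $83.44
Total deductions = $83.10 + $50.95 + $8.32 + $83.44 = $225.81
Net pay = $1,538.82 − $225.81 = $1,313.01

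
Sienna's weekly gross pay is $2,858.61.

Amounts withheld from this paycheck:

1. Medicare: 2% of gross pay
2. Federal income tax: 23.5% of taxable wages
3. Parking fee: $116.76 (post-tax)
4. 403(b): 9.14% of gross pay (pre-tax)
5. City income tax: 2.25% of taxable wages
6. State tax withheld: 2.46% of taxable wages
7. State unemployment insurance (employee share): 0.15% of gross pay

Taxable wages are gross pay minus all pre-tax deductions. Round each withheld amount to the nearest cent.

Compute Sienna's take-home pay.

$1,686.41

403(b): $2,858.61 × 0.0914 = $261.28
Taxable wages = $2,858.61 − $261.28 = $2,597.33
State tax withheld: $2,597.33 × 0.0246 = $63.89
Federal income tax: $2,597.33 × 0.235 = $610.37
City income tax: $2,597.33 × 0.0225 = $58.44
Medicare: $2,858.61 × 0.02 = $57.17
State unemployment insurance (employee share): $2,858.61 × 0.0015 = $4.29
Parking fee: $116.76
Total deductions = $261.28 + $63.89 + $610.37 + $58.44 + $57.17 + $4.29 + $116.76 = $1,172.20
Net pay = $2,858.61 − $1,172.20 = $1,686.41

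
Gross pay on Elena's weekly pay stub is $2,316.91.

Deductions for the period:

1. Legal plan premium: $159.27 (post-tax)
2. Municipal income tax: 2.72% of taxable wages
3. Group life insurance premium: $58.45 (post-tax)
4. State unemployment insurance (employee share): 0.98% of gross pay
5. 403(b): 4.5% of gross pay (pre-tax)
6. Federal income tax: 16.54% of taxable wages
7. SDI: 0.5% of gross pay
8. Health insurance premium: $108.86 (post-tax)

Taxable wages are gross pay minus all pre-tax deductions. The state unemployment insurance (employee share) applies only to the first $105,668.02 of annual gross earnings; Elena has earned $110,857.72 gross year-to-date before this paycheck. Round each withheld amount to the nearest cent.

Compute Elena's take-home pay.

$1,448.34

403(b): $2,316.91 × 0.045 = $104.26
Taxable wages = $2,316.91 − $104.26 = $2,212.65
Federal income tax: $2,212.65 × 0.1654 = $365.97
Municipal income tax: $2,212.65 × 0.0272 = $60.18
State unemployment insurance (employee share): annual cap $105,668.02 already reached (YTD $110,857.72), so $0.00
SDI: $2,316.91 × 0.005 = $11.58
Health insurance premium: $108.86
Legal plan premium: $159.27
Group life insurance premium: $58.45
Total deductions = $104.26 + $365.97 + $60.18 + $0.00 + $11.58 + $108.86 + $159.27 + $58.45 = $868.57
Net pay = $2,316.91 − $868.57 = $1,448.34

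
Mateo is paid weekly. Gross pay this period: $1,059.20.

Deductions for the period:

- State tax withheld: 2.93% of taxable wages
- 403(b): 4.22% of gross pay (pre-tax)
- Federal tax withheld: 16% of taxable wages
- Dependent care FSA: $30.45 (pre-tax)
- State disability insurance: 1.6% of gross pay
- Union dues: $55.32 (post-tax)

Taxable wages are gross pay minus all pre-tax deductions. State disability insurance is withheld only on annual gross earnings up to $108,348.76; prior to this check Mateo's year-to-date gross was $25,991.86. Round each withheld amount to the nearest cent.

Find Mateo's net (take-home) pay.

$725.50

403(b): $1,059.20 × 0.0422 = $44.70
Dependent care FSA: $30.45
Pre-tax total = $44.70 + $30.45 = $75.15
Taxable wages = $1,059.20 − $75.15 = $984.05
State tax withheld: $984.05 × 0.0293 = $28.83
Federal tax withheld: $984.05 × 0.16 = $157.45
State disability insurance: cap not yet reached, full $1,059.20 is subject → $1,059.20 × 0.016 = $16.95
Union dues: $55.32
Total deductions = $44.70 + $30.45 + $28.83 + $157.45 + $16.95 + $55.32 = $333.70
Net pay = $1,059.20 − $333.70 = $725.50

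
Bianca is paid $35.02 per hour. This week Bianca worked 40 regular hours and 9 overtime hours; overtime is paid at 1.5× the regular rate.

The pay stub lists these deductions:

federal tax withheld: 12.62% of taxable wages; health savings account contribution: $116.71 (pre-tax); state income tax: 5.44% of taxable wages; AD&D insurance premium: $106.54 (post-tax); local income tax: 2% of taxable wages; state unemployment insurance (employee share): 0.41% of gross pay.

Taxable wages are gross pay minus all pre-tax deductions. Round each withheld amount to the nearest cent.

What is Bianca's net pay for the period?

$1290.21

Regular pay: 40 × $35.02 = $1400.80
Overtime pay: 9 × $35.02 × 1.5 = $472.77
Gross pay = $1400.80 + $472.77 = $1873.57
Health savings account contribution: $116.71
Taxable wages = $1873.57 − $116.71 = $1756.86
Federal tax withheld: $1756.86 × 0.1262 = $221.72
Local income tax: $1756.86 × 0.02 = $35.14
State income tax: $1756.86 × 0.0544 = $95.57
State unemployment insurance (employee share): $1873.57 × 0.0041 = $7.68
AD&D insurance premium: $106.54
Total deductions = $116.71 + $221.72 + $35.14 + $95.57 + $7.68 + $106.54 = $583.36
Net pay = $1873.57 − $583.36 = $1290.21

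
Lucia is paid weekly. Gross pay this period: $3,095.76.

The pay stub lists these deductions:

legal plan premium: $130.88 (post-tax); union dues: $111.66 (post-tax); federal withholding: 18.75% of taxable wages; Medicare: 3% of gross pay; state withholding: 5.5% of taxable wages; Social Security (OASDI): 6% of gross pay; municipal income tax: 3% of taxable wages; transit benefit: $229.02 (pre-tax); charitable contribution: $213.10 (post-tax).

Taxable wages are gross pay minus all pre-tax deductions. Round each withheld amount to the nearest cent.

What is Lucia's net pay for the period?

Transit benefit: $229.02
Taxable wages = $3,095.76 − $229.02 = $2,866.74
Federal withholding: $2,866.74 × 0.1875 = $537.51
State withholding: $2,866.74 × 0.055 = $157.67
Municipal income tax: $2,866.74 × 0.03 = $86.00
Medicare: $3,095.76 × 0.03 = $92.87
Social Security (OASDI): $3,095.76 × 0.06 = $185.75
Charitable contribution: $213.10
Union dues: $111.66
Legal plan premium: $130.88
Total deductions = $229.02 + $537.51 + $157.67 + $86.00 + $92.87 + $185.75 + $213.10 + $111.66 + $130.88 = $1,744.46
Net pay = $3,095.76 − $1,744.46 = $1,351.30

$1,351.30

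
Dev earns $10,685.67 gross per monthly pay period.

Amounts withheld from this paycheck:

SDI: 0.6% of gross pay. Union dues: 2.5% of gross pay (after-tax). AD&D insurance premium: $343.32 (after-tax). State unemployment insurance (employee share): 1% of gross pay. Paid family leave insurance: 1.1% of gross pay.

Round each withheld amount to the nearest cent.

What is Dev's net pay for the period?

$9,786.70

SDI: $10,685.67 × 0.006 = $64.11
State unemployment insurance (employee share): $10,685.67 × 0.01 = $106.86
Paid family leave insurance: $10,685.67 × 0.011 = $117.54
Union dues: $10,685.67 × 0.025 = $267.14
AD&D insurance premium: $343.32
Total deductions = $64.11 + $106.86 + $117.54 + $267.14 + $343.32 = $898.97
Net pay = $10,685.67 − $898.97 = $9,786.70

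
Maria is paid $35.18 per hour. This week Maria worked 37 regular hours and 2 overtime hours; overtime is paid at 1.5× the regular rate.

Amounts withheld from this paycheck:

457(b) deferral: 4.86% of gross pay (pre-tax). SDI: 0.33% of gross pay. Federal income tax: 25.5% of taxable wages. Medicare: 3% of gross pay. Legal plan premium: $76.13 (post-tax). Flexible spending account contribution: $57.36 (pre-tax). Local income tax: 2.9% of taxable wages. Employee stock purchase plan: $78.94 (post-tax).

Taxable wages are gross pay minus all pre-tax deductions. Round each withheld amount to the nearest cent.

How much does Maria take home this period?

$715.59

Regular pay: 37 × $35.18 = $1,301.66
Overtime pay: 2 × $35.18 × 1.5 = $105.54
Gross pay = $1,301.66 + $105.54 = $1,407.20
457(b) deferral: $1,407.20 × 0.0486 = $68.39
Flexible spending account contribution: $57.36
Pre-tax total = $68.39 + $57.36 = $125.75
Taxable wages = $1,407.20 − $125.75 = $1,281.45
Federal income tax: $1,281.45 × 0.255 = $326.77
Local income tax: $1,281.45 × 0.029 = $37.16
SDI: $1,407.20 × 0.0033 = $4.64
Medicare: $1,407.20 × 0.03 = $42.22
Employee stock purchase plan: $78.94
Legal plan premium: $76.13
Total deductions = $68.39 + $57.36 + $326.77 + $37.16 + $4.64 + $42.22 + $78.94 + $76.13 = $691.61
Net pay = $1,407.20 − $691.61 = $715.59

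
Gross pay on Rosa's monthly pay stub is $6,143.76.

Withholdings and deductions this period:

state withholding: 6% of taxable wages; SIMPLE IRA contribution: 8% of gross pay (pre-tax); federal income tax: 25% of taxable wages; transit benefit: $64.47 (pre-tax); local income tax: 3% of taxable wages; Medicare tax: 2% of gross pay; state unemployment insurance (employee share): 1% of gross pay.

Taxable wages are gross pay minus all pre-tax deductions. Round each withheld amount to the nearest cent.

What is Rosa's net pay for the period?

Transit benefit: $64.47
SIMPLE IRA contribution: $6,143.76 × 0.08 = $491.50
Pre-tax total = $64.47 + $491.50 = $555.97
Taxable wages = $6,143.76 − $555.97 = $5,587.79
Federal income tax: $5,587.79 × 0.25 = $1,396.95
State withholding: $5,587.79 × 0.06 = $335.27
Local income tax: $5,587.79 × 0.03 = $167.63
State unemployment insurance (employee share): $6,143.76 × 0.01 = $61.44
Medicare tax: $6,143.76 × 0.02 = $122.88
Total deductions = $64.47 + $491.50 + $1,396.95 + $335.27 + $167.63 + $61.44 + $122.88 = $2,640.14
Net pay = $6,143.76 − $2,640.14 = $3,503.62

$3,503.62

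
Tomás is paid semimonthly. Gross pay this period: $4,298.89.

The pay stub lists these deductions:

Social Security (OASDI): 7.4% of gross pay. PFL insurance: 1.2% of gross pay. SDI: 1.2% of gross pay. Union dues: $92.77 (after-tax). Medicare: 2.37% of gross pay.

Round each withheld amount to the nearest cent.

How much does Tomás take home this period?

$3,682.94

SDI: $4,298.89 × 0.012 = $51.59
Medicare: $4,298.89 × 0.0237 = $101.88
Social Security (OASDI): $4,298.89 × 0.074 = $318.12
PFL insurance: $4,298.89 × 0.012 = $51.59
Union dues: $92.77
Total deductions = $51.59 + $101.88 + $318.12 + $51.59 + $92.77 = $615.95
Net pay = $4,298.89 − $615.95 = $3,682.94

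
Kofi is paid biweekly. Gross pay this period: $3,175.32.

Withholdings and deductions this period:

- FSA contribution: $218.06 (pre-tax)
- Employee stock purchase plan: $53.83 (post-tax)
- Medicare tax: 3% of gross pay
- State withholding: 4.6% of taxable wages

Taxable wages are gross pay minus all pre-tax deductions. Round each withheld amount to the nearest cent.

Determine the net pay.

FSA contribution: $218.06
Taxable wages = $3,175.32 − $218.06 = $2,957.26
State withholding: $2,957.26 × 0.046 = $136.03
Medicare tax: $3,175.32 × 0.03 = $95.26
Employee stock purchase plan: $53.83
Total deductions = $218.06 + $136.03 + $95.26 + $53.83 = $503.18
Net pay = $3,175.32 − $503.18 = $2,672.14

$2,672.14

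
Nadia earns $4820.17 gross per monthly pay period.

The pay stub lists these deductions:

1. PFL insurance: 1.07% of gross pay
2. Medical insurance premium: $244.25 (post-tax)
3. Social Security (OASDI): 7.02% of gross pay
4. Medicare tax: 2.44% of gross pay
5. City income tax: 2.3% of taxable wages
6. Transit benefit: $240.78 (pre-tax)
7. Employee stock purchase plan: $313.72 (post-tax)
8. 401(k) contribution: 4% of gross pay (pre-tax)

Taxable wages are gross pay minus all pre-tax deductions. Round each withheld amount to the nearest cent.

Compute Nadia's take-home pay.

401(k) contribution: $4820.17 × 0.04 = $192.81
Transit benefit: $240.78
Pre-tax total = $192.81 + $240.78 = $433.59
Taxable wages = $4820.17 − $433.59 = $4386.58
City income tax: $4386.58 × 0.023 = $100.89
PFL insurance: $4820.17 × 0.0107 = $51.58
Medicare tax: $4820.17 × 0.0244 = $117.61
Social Security (OASDI): $4820.17 × 0.0702 = $338.38
Employee stock purchase plan: $313.72
Medical insurance premium: $244.25
Total deductions = $192.81 + $240.78 + $100.89 + $51.58 + $117.61 + $338.38 + $313.72 + $244.25 = $1600.02
Net pay = $4820.17 − $1600.02 = $3220.15

$3220.15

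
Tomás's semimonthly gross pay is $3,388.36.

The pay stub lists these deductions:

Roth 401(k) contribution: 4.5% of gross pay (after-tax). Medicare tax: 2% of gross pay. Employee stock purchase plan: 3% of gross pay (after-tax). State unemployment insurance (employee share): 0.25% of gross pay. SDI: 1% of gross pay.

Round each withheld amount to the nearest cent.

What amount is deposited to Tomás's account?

$3,024.11

State unemployment insurance (employee share): $3,388.36 × 0.0025 = $8.47
Medicare tax: $3,388.36 × 0.02 = $67.77
SDI: $3,388.36 × 0.01 = $33.88
Roth 401(k) contribution: $3,388.36 × 0.045 = $152.48
Employee stock purchase plan: $3,388.36 × 0.03 = $101.65
Total deductions = $8.47 + $67.77 + $33.88 + $152.48 + $101.65 = $364.25
Net pay = $3,388.36 − $364.25 = $3,024.11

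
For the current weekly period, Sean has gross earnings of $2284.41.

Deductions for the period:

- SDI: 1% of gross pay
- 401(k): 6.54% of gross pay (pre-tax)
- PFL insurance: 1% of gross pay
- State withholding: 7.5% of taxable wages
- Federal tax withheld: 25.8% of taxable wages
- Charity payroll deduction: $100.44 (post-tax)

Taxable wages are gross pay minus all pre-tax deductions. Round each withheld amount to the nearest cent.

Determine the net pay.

401(k): $2284.41 × 0.0654 = $149.40
Taxable wages = $2284.41 − $149.40 = $2135.01
Federal tax withheld: $2135.01 × 0.258 = $550.83
State withholding: $2135.01 × 0.075 = $160.13
SDI: $2284.41 × 0.01 = $22.84
PFL insurance: $2284.41 × 0.01 = $22.84
Charity payroll deduction: $100.44
Total deductions = $149.40 + $550.83 + $160.13 + $22.84 + $22.84 + $100.44 = $1006.48
Net pay = $2284.41 − $1006.48 = $1277.93

$1277.93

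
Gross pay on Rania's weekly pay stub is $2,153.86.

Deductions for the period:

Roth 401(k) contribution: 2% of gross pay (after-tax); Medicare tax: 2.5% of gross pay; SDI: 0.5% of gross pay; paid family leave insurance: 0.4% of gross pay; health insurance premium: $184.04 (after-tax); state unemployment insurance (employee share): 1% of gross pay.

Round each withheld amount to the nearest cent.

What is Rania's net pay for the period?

$1,831.96

SDI: $2,153.86 × 0.005 = $10.77
Paid family leave insurance: $2,153.86 × 0.004 = $8.62
State unemployment insurance (employee share): $2,153.86 × 0.01 = $21.54
Medicare tax: $2,153.86 × 0.025 = $53.85
Health insurance premium: $184.04
Roth 401(k) contribution: $2,153.86 × 0.02 = $43.08
Total deductions = $10.77 + $8.62 + $21.54 + $53.85 + $184.04 + $43.08 = $321.90
Net pay = $2,153.86 − $321.90 = $1,831.96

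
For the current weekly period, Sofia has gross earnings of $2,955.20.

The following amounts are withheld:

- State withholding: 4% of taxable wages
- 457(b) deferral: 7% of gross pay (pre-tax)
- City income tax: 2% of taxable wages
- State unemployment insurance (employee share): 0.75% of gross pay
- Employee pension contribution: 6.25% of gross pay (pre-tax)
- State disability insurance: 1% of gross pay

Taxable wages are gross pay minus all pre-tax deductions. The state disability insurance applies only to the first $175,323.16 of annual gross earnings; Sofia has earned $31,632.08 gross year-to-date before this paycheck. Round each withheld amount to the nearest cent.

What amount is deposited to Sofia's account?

$2,358.11

Employee pension contribution: $2,955.20 × 0.0625 = $184.70
457(b) deferral: $2,955.20 × 0.07 = $206.86
Pre-tax total = $184.70 + $206.86 = $391.56
Taxable wages = $2,955.20 − $391.56 = $2,563.64
State withholding: $2,563.64 × 0.04 = $102.55
City income tax: $2,563.64 × 0.02 = $51.27
State disability insurance: cap not yet reached, full $2,955.20 is subject → $2,955.20 × 0.01 = $29.55
State unemployment insurance (employee share): $2,955.20 × 0.0075 = $22.16
Total deductions = $184.70 + $206.86 + $102.55 + $51.27 + $29.55 + $22.16 = $597.09
Net pay = $2,955.20 − $597.09 = $2,358.11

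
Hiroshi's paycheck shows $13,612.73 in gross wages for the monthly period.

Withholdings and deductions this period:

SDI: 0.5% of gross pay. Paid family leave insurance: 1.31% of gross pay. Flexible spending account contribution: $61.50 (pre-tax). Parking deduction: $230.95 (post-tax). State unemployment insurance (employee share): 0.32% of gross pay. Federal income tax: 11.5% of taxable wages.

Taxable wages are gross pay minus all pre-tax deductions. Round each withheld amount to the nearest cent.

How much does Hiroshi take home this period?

$11,471.94

Flexible spending account contribution: $61.50
Taxable wages = $13,612.73 − $61.50 = $13,551.23
Federal income tax: $13,551.23 × 0.115 = $1,558.39
Paid family leave insurance: $13,612.73 × 0.0131 = $178.33
SDI: $13,612.73 × 0.005 = $68.06
State unemployment insurance (employee share): $13,612.73 × 0.0032 = $43.56
Parking deduction: $230.95
Total deductions = $61.50 + $1,558.39 + $178.33 + $68.06 + $43.56 + $230.95 = $2,140.79
Net pay = $13,612.73 − $2,140.79 = $11,471.94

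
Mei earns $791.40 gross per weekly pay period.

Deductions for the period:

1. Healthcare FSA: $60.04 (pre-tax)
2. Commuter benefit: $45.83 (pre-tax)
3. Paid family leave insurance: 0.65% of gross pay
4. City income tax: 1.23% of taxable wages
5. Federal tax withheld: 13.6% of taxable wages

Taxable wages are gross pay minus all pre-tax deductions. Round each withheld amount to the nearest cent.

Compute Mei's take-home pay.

$578.73

Commuter benefit: $45.83
Healthcare FSA: $60.04
Pre-tax total = $45.83 + $60.04 = $105.87
Taxable wages = $791.40 − $105.87 = $685.53
City income tax: $685.53 × 0.0123 = $8.43
Federal tax withheld: $685.53 × 0.136 = $93.23
Paid family leave insurance: $791.40 × 0.0065 = $5.14
Total deductions = $45.83 + $60.04 + $8.43 + $93.23 + $5.14 = $212.67
Net pay = $791.40 − $212.67 = $578.73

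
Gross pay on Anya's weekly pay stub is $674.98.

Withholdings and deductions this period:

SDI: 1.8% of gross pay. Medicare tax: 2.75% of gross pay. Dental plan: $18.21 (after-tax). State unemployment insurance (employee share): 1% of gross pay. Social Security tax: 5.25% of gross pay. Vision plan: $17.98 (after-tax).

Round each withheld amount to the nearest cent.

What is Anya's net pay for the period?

SDI: $674.98 × 0.018 = $12.15
State unemployment insurance (employee share): $674.98 × 0.01 = $6.75
Medicare tax: $674.98 × 0.0275 = $18.56
Social Security tax: $674.98 × 0.0525 = $35.44
Vision plan: $17.98
Dental plan: $18.21
Total deductions = $12.15 + $6.75 + $18.56 + $35.44 + $17.98 + $18.21 = $109.09
Net pay = $674.98 − $109.09 = $565.89

$565.89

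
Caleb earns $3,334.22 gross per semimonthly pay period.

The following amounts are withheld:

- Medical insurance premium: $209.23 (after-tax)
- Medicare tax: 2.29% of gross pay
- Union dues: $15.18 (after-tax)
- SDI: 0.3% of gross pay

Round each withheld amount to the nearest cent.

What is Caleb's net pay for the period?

Medicare tax: $3,334.22 × 0.0229 = $76.35
SDI: $3,334.22 × 0.003 = $10.00
Union dues: $15.18
Medical insurance premium: $209.23
Total deductions = $76.35 + $10.00 + $15.18 + $209.23 = $310.76
Net pay = $3,334.22 − $310.76 = $3,023.46

$3,023.46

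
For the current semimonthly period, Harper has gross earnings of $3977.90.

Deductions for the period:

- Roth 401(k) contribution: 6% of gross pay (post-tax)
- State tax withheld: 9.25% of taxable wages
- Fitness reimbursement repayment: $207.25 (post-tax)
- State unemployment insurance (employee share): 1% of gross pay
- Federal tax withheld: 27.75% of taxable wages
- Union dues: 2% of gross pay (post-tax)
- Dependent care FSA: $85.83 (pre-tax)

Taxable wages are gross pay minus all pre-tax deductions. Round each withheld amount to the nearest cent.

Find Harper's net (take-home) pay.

Dependent care FSA: $85.83
Taxable wages = $3977.90 − $85.83 = $3892.07
Federal tax withheld: $3892.07 × 0.2775 = $1080.05
State tax withheld: $3892.07 × 0.0925 = $360.02
State unemployment insurance (employee share): $3977.90 × 0.01 = $39.78
Union dues: $3977.90 × 0.02 = $79.56
Fitness reimbursement repayment: $207.25
Roth 401(k) contribution: $3977.90 × 0.06 = $238.67
Total deductions = $85.83 + $1080.05 + $360.02 + $39.78 + $79.56 + $207.25 + $238.67 = $2091.16
Net pay = $3977.90 − $2091.16 = $1886.74

$1886.74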